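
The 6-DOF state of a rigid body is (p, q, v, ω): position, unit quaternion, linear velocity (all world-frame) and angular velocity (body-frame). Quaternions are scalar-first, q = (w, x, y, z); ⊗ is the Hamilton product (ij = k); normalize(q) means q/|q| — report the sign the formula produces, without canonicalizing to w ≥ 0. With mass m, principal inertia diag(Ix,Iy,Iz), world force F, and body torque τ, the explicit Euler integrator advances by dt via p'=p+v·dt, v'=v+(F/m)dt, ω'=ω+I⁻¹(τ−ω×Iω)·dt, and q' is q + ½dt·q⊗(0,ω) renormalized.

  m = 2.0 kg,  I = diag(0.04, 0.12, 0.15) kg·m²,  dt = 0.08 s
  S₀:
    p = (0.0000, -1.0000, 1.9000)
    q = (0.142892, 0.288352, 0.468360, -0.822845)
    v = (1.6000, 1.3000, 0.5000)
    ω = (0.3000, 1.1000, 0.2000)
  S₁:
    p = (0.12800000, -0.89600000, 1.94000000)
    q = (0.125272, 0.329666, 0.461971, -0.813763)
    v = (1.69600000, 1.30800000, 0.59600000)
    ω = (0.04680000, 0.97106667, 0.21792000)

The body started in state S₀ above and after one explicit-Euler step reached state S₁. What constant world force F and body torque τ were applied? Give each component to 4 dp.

ω₁ − ω₀ = (-0.25320000, -0.12893333, 0.01792000)
τ = I·(Δω/dt) + ω₀×(Iω₀) = (-0.1200, -0.2000, 0.0600)
velocity change Δv = (0.09600000, 0.00800000, 0.09600000)
m·(v₁−v₀)/dt = (2.4000, 0.2000, 2.4000)

F = (2.4000, 0.2000, 2.4000)
τ = (-0.1200, -0.2000, 0.0600)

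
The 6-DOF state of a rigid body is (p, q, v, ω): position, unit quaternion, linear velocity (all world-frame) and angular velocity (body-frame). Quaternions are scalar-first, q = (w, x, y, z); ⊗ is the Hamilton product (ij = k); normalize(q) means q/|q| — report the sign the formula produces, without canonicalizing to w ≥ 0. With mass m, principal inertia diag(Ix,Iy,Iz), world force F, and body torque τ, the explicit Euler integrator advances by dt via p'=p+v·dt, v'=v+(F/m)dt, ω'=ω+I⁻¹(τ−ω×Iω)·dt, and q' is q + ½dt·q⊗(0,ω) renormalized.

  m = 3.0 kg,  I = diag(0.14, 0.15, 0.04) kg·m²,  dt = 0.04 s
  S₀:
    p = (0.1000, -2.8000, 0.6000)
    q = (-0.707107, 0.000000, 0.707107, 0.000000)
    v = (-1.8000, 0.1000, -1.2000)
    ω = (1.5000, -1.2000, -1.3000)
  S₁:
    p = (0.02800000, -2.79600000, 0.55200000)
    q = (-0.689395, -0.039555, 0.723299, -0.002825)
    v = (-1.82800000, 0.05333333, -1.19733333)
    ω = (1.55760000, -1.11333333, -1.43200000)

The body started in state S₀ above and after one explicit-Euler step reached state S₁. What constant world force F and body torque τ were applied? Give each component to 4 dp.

Δω = ω₁−ω₀ = (0.05760000, 0.08666667, -0.13200000)
precession coupling = (-0.1716, -0.1950, -0.0180)
applied torque τ = (0.0300, 0.1300, -0.1500)
v₁ − v₀ = (-0.02800000, -0.04666667, 0.00266667)
applied force F = (-2.1000, -3.5000, 0.2000)

F = (-2.1000, -3.5000, 0.2000)
τ = (0.0300, 0.1300, -0.1500)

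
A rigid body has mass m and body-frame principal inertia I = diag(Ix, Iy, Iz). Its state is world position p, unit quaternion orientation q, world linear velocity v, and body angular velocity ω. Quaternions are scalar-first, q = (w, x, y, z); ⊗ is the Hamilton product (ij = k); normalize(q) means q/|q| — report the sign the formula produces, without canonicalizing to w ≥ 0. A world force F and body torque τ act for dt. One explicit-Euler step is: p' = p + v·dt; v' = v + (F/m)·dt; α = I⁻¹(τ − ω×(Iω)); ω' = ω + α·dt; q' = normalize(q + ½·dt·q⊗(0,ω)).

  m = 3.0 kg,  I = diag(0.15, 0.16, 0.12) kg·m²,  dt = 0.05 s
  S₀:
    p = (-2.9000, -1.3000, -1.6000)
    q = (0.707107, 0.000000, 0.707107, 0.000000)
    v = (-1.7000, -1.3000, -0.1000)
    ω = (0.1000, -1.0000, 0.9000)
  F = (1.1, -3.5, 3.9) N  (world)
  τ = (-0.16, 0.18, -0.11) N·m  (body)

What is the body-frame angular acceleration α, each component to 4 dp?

gyro term ω×Iω = (0.0360, 0.0027, -0.0010)
angular accel α = (-1.3067, 1.1081, -0.9083)

α = (-1.3067, 1.1081, -0.9083)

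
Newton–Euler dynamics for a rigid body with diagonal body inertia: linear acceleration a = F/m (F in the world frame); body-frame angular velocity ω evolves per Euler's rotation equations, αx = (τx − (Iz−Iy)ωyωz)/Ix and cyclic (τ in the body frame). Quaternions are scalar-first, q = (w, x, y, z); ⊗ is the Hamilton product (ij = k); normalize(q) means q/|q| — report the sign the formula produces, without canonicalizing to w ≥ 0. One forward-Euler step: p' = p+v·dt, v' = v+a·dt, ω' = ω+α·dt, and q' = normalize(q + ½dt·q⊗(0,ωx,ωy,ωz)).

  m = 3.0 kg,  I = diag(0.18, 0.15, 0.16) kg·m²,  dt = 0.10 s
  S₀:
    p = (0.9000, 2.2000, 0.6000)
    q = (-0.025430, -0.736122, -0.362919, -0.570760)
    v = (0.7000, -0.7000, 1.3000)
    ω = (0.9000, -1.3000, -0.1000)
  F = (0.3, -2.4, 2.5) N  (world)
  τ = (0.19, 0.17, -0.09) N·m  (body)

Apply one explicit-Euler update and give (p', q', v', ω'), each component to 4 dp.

precession coupling ω×(Iω) = (0.0013, -0.0018, 0.0351)
α = I⁻¹(τ − ω×Iω) = (1.0483, 1.1453, -0.7819)
ω' = ω + α·dt = (1.0048, -1.1855, -0.1782)
Hamilton product q⊗(0,ω) = (0.1336391, -0.7285831, -0.5542372, 1.2861287)
updated quaternion q' = (-0.0187, -0.7701, -0.3894, -0.5049)
a = (0.1000, -0.8000, 0.8333)
p' = p + v·dt = (0.9700, 2.1300, 0.7300)
v' = v + a·dt = (0.7100, -0.7800, 1.3833)

p' = (0.9700, 2.1300, 0.7300)
q' = (-0.0187, -0.7701, -0.3894, -0.5049)
v' = (0.7100, -0.7800, 1.3833)
ω' = (1.0048, -1.1855, -0.1782)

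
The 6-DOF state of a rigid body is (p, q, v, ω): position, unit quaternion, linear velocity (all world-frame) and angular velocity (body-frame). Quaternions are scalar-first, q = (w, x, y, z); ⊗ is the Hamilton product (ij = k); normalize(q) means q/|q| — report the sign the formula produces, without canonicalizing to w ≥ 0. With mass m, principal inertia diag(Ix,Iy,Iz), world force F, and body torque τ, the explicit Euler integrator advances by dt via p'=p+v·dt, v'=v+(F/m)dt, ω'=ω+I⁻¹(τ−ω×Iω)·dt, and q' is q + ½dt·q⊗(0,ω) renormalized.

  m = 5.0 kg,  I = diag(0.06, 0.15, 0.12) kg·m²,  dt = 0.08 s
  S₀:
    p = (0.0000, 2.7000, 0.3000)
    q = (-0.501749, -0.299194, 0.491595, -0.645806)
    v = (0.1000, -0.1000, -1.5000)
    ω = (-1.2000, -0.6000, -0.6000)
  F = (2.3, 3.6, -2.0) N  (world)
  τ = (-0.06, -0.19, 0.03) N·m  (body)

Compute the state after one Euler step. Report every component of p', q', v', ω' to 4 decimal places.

precession coupling ω×(Iω) = (-0.0108, -0.0432, 0.0648)
(τ − ω×Iω)/I = (-0.8200, -0.9787, -0.2900)
new body rate ω' = (-1.2656, -0.6783, -0.6232)
2q̇ = q⊗(0,ω) = (-0.4515594, -0.0803418, 0.8965002, 1.0704798)
q' = normalize(q + ½dt·q⊗(0,ω)) = (-0.5189, -0.3019, 0.5265, -0.6019)
new position p' = (0.0080, 2.6920, 0.1800)
v' = v + a·dt = (0.1368, -0.0424, -1.5320)

p' = (0.0080, 2.6920, 0.1800)
q' = (-0.5189, -0.3019, 0.5265, -0.6019)
v' = (0.1368, -0.0424, -1.5320)
ω' = (-1.2656, -0.6783, -0.6232)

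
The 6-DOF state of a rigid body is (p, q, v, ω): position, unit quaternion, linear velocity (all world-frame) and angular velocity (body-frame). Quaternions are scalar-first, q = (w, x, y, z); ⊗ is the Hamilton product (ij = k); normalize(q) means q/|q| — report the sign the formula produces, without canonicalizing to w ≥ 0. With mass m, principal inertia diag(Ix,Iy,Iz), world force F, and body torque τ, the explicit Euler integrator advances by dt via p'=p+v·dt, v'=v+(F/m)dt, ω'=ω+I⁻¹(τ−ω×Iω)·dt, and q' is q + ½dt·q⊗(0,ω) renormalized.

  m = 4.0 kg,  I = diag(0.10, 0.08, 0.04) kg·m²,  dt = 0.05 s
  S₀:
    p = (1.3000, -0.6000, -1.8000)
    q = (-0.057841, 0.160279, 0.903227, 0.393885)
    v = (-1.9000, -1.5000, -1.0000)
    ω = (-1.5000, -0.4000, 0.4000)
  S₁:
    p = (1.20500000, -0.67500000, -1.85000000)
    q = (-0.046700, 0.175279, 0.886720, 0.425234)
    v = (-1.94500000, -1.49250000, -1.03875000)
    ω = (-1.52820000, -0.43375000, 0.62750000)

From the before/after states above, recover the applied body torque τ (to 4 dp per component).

τ = (-0.0500, -0.0900, 0.1700)

Δω = ω₁−ω₀ = (-0.02820000, -0.03375000, 0.22750000)
I·α + gyro = (-0.0500, -0.0900, 0.1700)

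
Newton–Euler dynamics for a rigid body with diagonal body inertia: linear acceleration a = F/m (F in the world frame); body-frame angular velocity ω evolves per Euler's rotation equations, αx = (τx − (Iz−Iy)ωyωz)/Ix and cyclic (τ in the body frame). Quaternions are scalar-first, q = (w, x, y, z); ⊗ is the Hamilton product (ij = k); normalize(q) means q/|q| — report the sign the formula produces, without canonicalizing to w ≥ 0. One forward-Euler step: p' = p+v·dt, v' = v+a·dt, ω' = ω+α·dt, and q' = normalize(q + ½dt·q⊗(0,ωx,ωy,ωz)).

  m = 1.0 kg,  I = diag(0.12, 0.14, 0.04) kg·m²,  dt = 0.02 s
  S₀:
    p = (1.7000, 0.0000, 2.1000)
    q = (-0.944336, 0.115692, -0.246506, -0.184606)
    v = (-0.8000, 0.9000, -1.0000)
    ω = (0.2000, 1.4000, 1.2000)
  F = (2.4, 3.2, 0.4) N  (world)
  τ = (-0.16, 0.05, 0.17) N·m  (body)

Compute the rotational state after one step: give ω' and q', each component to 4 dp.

precession coupling ω×(Iω) = (-0.1680, 0.0192, 0.0056)
(τ − ω×Iω)/I = (0.0667, 0.2200, 4.1100)
ω' = ω + α·dt = (0.2013, 1.4044, 1.2822)
Hamilton product q⊗(0,ω) = (0.5434972, -0.2262260, -1.4978220, -0.9219332)
q' = normalize(q + ½dt·q⊗(0,ω)) = (-0.9387, 0.1134, -0.2614, -0.1938)

ω' = (0.2013, 1.4044, 1.2822)
q' = (-0.9387, 0.1134, -0.2614, -0.1938)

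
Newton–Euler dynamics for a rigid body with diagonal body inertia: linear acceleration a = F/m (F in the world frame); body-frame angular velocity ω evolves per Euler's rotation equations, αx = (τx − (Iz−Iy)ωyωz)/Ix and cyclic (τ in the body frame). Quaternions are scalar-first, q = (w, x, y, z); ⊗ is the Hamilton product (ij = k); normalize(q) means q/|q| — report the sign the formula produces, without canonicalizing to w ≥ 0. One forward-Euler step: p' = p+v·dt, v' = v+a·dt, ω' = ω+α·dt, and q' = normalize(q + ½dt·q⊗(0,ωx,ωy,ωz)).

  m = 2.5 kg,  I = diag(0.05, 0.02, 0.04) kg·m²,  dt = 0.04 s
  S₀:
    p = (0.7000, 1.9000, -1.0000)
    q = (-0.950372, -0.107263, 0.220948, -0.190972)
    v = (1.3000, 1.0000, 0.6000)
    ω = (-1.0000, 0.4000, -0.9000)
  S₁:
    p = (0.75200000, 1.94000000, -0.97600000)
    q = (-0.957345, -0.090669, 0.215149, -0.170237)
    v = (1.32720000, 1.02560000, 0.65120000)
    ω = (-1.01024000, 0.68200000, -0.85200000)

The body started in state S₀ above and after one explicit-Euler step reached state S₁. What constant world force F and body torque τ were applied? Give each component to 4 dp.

rate change Δω = (-0.01024000, 0.28200000, 0.04800000)
τ = I·(Δω/dt) + ω₀×(Iω₀) = (-0.0200, 0.1500, 0.0600)
Δv = v₁−v₀ = (0.02720000, 0.02560000, 0.05120000)
F = m·Δv/dt = (1.7000, 1.6000, 3.2000)

F = (1.7000, 1.6000, 3.2000)
τ = (-0.0200, 0.1500, 0.0600)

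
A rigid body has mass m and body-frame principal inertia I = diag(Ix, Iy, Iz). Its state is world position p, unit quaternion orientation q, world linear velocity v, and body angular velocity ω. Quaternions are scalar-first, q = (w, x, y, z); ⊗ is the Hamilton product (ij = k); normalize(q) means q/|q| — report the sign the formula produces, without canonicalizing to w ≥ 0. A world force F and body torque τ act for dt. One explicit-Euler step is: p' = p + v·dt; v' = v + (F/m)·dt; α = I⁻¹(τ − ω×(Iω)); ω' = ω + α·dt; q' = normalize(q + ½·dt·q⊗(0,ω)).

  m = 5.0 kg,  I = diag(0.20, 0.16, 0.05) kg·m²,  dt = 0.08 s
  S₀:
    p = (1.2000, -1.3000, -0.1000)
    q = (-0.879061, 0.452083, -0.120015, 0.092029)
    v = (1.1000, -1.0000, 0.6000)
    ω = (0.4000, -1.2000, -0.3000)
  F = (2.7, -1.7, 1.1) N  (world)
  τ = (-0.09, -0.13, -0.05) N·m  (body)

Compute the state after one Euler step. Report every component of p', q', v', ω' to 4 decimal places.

p' = (1.2880, -1.3800, -0.0520)
q' = (-0.8897, 0.4433, -0.0708, 0.0827)
v' = (1.1432, -1.0272, 0.6176)
ω' = (0.3798, -1.2560, -0.4107)

a = F/m = (0.5400, -0.3400, 0.2200)
p + v·dt = (1.2880, -1.3800, -0.0520)
new velocity v' = (1.1432, -1.0272, 0.6176)
angular accel α = (-0.2520, -0.7000, -1.3840)
ω + α·dt = (0.3798, -1.2560, -0.4107)
q⊗(0,ω) = (-0.2972425, -0.2051851, 1.2273097, -0.2307753)
updated quaternion q' = (-0.8897, 0.4433, -0.0708, 0.0827)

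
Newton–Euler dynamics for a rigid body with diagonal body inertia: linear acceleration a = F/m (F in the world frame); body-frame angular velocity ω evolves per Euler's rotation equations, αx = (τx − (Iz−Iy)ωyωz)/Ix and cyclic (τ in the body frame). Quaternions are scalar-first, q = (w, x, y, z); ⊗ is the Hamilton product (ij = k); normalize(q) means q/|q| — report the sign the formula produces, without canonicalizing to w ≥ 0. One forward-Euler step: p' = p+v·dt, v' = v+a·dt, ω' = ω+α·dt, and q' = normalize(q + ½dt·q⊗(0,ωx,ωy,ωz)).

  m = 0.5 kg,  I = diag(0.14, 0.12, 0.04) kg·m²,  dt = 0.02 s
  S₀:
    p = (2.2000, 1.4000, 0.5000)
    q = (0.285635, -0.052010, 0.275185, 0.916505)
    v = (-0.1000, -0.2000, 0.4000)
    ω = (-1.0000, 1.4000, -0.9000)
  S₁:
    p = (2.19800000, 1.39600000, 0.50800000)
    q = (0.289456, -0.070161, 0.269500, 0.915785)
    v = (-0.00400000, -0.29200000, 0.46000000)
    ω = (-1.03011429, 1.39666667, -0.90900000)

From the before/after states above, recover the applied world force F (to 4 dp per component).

F = (2.4000, -2.3000, 1.5000)

velocity change Δv = (0.09600000, -0.09200000, 0.06000000)
F = m·Δv/dt = (2.4000, -2.3000, 1.5000)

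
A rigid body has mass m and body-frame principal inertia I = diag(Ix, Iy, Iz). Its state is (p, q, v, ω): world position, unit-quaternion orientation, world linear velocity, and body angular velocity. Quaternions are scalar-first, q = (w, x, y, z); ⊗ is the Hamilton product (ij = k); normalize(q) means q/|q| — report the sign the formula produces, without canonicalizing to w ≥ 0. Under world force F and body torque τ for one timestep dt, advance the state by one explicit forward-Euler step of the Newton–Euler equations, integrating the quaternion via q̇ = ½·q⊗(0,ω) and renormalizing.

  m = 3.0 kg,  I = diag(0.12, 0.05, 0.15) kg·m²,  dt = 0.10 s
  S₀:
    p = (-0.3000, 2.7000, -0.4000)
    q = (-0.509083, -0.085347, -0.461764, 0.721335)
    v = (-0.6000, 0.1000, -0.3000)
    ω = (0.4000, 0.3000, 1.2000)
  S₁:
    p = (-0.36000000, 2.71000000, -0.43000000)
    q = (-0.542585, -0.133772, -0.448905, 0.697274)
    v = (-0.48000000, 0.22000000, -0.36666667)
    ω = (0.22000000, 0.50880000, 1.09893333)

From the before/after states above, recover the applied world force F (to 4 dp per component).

F = (3.6000, 3.6000, -2.0000)

velocity change Δv = (0.12000000, 0.12000000, -0.06666667)
F = m·Δv/dt = (3.6000, 3.6000, -2.0000)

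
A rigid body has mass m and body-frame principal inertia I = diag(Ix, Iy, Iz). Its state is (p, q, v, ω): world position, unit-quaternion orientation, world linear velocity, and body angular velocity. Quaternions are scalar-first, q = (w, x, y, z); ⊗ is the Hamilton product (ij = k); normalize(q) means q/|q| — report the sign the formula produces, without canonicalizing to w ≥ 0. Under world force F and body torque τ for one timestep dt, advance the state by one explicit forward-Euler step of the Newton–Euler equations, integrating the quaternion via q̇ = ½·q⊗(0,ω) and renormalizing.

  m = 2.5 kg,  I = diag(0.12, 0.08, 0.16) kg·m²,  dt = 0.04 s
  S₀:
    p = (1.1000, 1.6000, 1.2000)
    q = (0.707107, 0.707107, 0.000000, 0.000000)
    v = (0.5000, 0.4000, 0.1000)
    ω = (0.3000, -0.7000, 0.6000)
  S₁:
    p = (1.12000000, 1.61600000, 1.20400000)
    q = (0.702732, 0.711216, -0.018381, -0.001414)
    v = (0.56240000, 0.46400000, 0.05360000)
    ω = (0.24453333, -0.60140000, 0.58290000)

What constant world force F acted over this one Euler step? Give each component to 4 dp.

v₁ − v₀ = (0.06240000, 0.06400000, -0.04640000)
applied force F = (3.9000, 4.0000, -2.9000)

F = (3.9000, 4.0000, -2.9000)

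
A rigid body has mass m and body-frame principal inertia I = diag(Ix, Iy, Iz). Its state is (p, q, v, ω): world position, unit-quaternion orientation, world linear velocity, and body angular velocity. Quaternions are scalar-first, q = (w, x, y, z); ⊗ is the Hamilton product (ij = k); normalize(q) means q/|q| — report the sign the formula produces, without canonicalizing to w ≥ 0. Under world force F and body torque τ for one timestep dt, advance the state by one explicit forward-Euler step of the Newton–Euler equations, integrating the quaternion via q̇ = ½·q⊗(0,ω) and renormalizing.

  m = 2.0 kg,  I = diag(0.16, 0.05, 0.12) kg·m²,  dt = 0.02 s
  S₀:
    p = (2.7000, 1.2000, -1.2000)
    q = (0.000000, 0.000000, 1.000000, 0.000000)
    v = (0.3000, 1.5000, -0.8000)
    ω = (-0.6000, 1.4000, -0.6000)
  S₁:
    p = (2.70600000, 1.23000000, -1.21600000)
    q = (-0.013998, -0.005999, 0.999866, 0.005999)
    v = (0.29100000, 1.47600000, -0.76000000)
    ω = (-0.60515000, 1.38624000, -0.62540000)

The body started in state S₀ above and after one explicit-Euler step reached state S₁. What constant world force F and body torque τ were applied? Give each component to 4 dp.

Δω = ω₁−ω₀ = (-0.00515000, -0.01376000, -0.02540000)
gyro term ω₀×Iω₀ = (-0.0588, 0.0144, 0.0924)
applied torque τ = (-0.1000, -0.0200, -0.0600)
Δv = v₁−v₀ = (-0.00900000, -0.02400000, 0.04000000)
applied force F = (-0.9000, -2.4000, 4.0000)

F = (-0.9000, -2.4000, 4.0000)
τ = (-0.1000, -0.0200, -0.0600)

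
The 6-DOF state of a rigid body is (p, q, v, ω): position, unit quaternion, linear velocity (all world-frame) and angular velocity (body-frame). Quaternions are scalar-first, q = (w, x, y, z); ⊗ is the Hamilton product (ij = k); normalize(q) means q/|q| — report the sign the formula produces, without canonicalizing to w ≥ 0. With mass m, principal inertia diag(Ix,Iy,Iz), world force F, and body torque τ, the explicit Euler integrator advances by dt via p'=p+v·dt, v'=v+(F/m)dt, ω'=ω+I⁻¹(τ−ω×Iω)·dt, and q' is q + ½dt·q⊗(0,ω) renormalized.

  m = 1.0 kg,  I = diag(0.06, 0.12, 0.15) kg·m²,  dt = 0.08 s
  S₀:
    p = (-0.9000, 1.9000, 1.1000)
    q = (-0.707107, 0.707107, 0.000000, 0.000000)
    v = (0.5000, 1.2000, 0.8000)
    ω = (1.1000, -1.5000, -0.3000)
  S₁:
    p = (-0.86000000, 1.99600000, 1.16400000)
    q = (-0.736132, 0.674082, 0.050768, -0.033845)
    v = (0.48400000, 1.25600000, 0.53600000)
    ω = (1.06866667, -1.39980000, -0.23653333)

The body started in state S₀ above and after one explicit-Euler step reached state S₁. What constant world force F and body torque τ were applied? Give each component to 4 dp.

F = (-0.2000, 0.7000, -3.3000)
τ = (-0.0100, 0.1800, 0.0200)

Δv = v₁−v₀ = (-0.01600000, 0.05600000, -0.26400000)
F = m·Δv/dt = (-0.2000, 0.7000, -3.3000)
rate change Δω = (-0.03133333, 0.10020000, 0.06346667)
gyro term ω₀×Iω₀ = (0.0135, 0.0297, -0.0990)
I·α + gyro = (-0.0100, 0.1800, 0.0200)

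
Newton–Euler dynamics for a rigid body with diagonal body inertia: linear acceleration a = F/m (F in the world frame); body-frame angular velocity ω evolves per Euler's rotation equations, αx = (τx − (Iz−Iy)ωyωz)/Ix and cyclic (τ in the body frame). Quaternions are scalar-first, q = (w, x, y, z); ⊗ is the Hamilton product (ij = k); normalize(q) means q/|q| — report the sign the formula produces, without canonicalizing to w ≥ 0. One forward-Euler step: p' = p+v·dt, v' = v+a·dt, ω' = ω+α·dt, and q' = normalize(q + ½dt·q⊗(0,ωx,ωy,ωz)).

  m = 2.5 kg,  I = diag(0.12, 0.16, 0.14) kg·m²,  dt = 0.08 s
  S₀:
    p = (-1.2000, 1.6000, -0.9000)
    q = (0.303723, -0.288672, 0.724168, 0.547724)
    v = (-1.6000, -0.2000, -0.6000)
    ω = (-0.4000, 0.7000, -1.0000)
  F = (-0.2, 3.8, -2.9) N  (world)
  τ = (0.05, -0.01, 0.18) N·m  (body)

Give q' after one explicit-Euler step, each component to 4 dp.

q' = (0.3003, -0.3374, 0.7114, 0.5384)

2q̇ = q⊗(0,ω) = (-0.0746624, -1.2290640, -0.2951555, -0.2161262)
q' = normalize(q + ½dt·q⊗(0,ω)) = (0.3003, -0.3374, 0.7114, 0.5384)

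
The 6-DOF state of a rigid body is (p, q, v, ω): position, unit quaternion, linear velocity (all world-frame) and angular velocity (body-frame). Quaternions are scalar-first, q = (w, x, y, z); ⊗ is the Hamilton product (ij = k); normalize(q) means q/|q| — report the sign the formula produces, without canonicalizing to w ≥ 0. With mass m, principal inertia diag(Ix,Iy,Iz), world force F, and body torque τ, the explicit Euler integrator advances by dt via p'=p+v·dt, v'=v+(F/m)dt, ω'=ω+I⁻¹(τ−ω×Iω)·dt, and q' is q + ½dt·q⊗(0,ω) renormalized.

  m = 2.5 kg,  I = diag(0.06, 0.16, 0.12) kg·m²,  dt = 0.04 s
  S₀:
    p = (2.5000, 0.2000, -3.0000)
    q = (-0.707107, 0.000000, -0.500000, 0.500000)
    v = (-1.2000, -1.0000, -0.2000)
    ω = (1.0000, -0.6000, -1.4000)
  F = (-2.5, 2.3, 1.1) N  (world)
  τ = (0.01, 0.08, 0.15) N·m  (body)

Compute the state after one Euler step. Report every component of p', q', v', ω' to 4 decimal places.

p' = p + v·dt = (2.4520, 0.1600, -3.0080)
v' = v + a·dt = (-1.2400, -0.9632, -0.1824)
angular accel α = (0.7267, -0.0250, 1.7500)
ω + α·dt = (1.0291, -0.6010, -1.3300)
Hamilton product q⊗(0,ω) = (0.4000000, 0.2928930, 0.9242642, 1.4899498)
q + ½dt·q⊗(0,ω), renormalized = (-0.6986, 0.0059, -0.4812, 0.5294)

p' = (2.4520, 0.1600, -3.0080)
q' = (-0.6986, 0.0059, -0.4812, 0.5294)
v' = (-1.2400, -0.9632, -0.1824)
ω' = (1.0291, -0.6010, -1.3300)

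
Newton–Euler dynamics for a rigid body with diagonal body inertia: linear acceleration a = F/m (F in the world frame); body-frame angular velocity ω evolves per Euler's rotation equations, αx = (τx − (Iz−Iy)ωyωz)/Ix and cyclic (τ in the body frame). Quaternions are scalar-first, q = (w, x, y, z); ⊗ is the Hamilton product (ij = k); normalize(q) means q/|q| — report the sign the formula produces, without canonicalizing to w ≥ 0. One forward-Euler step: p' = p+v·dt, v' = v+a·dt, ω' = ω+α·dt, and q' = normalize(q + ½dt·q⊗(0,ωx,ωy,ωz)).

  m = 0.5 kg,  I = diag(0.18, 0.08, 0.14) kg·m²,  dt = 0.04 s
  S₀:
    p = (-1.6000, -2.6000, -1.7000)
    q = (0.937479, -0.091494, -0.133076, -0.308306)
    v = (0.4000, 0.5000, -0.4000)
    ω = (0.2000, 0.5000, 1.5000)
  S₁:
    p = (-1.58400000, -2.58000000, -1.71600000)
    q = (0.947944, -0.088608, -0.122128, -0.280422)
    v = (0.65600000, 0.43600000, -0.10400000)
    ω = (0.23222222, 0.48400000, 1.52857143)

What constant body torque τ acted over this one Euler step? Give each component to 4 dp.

τ = (0.1900, -0.0200, 0.0900)

ω₁ − ω₀ = (0.03222222, -0.01600000, 0.02857143)
gyro term ω₀×Iω₀ = (0.0450, 0.0120, -0.0100)
applied torque τ = (0.1900, -0.0200, 0.0900)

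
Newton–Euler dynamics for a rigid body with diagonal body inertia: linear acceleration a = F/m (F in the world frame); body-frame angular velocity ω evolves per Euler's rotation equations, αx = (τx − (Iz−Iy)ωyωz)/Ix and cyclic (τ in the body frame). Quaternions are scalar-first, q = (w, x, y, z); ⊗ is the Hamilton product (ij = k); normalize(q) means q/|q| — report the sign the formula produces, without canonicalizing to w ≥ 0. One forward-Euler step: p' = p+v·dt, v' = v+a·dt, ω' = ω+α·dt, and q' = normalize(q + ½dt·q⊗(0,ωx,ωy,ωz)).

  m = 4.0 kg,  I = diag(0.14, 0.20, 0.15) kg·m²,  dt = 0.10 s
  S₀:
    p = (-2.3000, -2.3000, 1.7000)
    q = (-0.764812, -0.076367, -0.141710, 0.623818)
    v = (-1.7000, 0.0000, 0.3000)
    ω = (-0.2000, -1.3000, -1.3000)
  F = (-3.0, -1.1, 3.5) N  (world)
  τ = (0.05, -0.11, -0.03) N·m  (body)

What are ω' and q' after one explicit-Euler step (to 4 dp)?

ω' = (-0.1039, -1.3537, -1.3304)
q' = (-0.7311, -0.0189, -0.1028, 0.6742)

(τ − ω×Iω)/I = (0.9607, -0.5370, -0.3040)
new body rate ω' = (-0.1039, -1.3537, -1.3304)
2q̇ = q⊗(0,ω) = (0.6114670, 1.1481488, 0.7702149, 1.0651907)
q' = normalize(q + ½dt·q⊗(0,ω)) = (-0.7311, -0.0189, -0.1028, 0.6742)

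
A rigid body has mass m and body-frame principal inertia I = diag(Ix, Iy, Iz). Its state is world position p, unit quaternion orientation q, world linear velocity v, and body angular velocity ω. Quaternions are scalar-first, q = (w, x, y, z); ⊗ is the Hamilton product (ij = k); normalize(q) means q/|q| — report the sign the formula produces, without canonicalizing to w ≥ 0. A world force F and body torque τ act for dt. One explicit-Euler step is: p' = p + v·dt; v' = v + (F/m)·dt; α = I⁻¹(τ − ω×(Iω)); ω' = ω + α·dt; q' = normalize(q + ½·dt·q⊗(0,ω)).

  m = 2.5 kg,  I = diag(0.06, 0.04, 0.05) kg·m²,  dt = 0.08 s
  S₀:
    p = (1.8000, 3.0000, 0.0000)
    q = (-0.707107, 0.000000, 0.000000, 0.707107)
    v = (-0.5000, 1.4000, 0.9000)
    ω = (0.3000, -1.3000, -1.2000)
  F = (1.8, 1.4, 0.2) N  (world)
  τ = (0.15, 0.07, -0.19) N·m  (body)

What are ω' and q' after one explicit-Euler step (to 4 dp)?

ω×(Iω) gyroscopic = (0.0156, -0.0036, 0.0078)
α = I⁻¹(τ − ω×Iω) = (2.2400, 1.8400, -3.9560)
ω + α·dt = (0.4792, -1.1528, -1.5165)
2q̇ = q⊗(0,ω) = (0.8485284, 0.7071070, 1.1313712, 0.8485284)
updated quaternion q' = (-0.6714, 0.0282, 0.0451, 0.7391)

ω' = (0.4792, -1.1528, -1.5165)
q' = (-0.6714, 0.0282, 0.0451, 0.7391)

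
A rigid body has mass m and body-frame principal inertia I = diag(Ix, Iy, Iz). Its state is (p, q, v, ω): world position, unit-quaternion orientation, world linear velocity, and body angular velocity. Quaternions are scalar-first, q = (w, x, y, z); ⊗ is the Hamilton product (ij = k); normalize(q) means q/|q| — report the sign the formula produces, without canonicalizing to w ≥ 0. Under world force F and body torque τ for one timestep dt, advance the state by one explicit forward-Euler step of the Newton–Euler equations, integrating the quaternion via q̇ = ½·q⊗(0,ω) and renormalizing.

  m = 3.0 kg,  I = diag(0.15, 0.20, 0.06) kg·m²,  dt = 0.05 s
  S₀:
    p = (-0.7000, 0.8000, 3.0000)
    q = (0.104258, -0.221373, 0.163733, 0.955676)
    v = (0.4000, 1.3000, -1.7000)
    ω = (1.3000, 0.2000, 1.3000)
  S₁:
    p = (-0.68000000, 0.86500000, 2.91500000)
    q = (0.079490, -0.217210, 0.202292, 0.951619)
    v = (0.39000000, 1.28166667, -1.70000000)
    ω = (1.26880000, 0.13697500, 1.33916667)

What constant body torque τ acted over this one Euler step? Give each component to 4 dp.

rate change Δω = (-0.03120000, -0.06302500, 0.03916667)
applied torque τ = (-0.1300, -0.1000, 0.0600)

τ = (-0.1300, -0.1000, 0.0600)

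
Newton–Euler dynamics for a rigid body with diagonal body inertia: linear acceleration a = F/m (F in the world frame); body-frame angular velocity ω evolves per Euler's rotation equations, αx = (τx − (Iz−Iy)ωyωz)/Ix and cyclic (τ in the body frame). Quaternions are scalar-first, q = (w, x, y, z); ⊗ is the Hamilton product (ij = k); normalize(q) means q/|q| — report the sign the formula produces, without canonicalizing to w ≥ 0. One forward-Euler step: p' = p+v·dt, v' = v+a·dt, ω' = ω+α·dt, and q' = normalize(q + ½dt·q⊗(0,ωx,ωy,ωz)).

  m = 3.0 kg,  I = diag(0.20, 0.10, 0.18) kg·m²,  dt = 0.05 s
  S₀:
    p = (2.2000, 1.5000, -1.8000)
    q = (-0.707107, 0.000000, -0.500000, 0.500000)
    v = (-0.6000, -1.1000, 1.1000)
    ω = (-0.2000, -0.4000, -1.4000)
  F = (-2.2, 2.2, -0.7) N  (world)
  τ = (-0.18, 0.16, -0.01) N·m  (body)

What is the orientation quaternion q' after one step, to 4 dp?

q⊗(0,ω) = (0.5000000, 1.0414214, 0.1828428, 0.8899498)
q + ½dt·q⊗(0,ω), renormalized = (-0.6941, 0.0260, -0.4951, 0.5219)

q' = (-0.6941, 0.0260, -0.4951, 0.5219)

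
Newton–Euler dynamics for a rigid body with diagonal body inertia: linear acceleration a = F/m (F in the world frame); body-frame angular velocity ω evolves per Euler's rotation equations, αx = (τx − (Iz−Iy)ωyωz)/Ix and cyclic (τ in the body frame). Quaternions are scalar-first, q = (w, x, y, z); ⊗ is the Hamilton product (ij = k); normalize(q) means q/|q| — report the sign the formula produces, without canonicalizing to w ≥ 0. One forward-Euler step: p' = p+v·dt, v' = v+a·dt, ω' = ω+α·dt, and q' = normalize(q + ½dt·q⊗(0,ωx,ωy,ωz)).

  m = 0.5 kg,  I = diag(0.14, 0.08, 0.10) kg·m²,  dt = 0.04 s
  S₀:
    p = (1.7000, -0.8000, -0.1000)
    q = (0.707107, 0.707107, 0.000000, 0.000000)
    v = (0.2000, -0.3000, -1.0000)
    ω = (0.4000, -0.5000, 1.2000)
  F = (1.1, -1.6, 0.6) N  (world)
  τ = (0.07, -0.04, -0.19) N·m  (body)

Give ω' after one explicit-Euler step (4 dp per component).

precession coupling ω×(Iω) = (-0.0120, 0.0192, 0.0120)
(τ − ω×Iω)/I = (0.5857, -0.7400, -2.0200)
new body rate ω' = (0.4234, -0.5296, 1.1192)

ω' = (0.4234, -0.5296, 1.1192)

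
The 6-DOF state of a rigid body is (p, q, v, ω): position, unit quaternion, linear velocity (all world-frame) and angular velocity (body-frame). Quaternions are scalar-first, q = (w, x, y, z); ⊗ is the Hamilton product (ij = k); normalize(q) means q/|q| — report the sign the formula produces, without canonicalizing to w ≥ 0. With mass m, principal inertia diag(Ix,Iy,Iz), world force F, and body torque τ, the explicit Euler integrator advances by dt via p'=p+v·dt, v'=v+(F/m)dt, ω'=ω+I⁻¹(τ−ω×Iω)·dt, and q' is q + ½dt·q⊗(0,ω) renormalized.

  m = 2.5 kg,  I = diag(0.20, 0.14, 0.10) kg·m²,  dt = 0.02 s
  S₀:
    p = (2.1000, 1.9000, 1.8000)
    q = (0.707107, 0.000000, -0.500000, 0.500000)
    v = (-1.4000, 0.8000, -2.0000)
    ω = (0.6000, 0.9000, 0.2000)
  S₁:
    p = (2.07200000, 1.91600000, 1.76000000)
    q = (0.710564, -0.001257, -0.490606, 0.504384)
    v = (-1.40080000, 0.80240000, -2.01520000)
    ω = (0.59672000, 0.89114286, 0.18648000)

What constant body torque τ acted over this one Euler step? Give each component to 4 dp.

ω₁ − ω₀ = (-0.00328000, -0.00885714, -0.01352000)
τ = I·(Δω/dt) + ω₀×(Iω₀) = (-0.0400, -0.0500, -0.1000)

τ = (-0.0400, -0.0500, -0.1000)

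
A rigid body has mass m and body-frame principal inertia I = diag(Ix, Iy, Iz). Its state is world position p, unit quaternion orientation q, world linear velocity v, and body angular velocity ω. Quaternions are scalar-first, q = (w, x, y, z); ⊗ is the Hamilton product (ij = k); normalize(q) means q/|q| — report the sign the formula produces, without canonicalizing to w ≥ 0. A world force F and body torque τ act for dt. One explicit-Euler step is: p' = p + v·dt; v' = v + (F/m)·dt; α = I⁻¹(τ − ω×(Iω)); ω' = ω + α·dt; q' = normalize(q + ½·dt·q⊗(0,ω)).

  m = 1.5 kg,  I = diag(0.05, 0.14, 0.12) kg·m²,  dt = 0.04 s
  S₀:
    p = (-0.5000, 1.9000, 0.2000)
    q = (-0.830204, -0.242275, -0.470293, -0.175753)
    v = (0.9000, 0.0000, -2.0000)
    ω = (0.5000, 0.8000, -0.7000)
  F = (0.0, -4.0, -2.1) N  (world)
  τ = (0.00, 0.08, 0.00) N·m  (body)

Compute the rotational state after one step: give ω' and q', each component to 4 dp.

gyro term ω×Iω = (0.0112, 0.0245, 0.0360)
(τ − ω×Iω)/I = (-0.2240, 0.3964, -0.3000)
ω + α·dt = (0.4910, 0.8159, -0.7120)
2q̇ = q⊗(0,ω) = (0.3743448, 0.0547055, -0.9216322, 0.6224693)
updated quaternion q' = (-0.8225, -0.2411, -0.4886, -0.1633)

ω' = (0.4910, 0.8159, -0.7120)
q' = (-0.8225, -0.2411, -0.4886, -0.1633)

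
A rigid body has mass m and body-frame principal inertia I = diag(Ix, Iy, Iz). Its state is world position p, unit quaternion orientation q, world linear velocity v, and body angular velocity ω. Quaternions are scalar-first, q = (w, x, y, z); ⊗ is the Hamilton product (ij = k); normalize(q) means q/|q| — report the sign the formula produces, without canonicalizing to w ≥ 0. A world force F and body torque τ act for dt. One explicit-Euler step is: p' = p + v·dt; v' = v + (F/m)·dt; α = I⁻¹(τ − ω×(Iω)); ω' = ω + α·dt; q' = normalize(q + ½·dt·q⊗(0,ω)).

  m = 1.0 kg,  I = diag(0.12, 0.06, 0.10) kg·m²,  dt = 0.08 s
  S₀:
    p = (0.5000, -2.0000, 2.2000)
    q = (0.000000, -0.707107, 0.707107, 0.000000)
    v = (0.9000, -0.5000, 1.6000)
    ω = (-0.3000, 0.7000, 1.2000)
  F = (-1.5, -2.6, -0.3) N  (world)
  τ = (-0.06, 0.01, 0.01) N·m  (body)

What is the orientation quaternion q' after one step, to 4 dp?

q⊗(0,ω) = (-0.7071070, 0.8485284, 0.8485284, -0.2828428)
updated quaternion q' = (-0.0282, -0.6721, 0.7399, -0.0113)

q' = (-0.0282, -0.6721, 0.7399, -0.0113)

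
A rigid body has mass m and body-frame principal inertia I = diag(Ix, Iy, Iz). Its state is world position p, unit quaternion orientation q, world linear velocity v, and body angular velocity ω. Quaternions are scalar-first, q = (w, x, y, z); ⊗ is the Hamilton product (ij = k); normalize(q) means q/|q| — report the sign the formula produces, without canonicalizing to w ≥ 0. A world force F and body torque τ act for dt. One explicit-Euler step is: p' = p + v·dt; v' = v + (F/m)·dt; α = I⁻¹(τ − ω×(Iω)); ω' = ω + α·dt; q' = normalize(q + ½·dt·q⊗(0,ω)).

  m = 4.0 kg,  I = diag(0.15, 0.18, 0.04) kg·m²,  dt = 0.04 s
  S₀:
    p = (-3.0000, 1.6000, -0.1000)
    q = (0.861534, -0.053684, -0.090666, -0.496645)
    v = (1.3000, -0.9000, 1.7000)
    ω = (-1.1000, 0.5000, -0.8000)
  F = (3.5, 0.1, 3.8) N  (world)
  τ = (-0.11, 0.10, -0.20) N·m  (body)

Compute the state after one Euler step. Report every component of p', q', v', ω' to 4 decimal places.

a = (0.8750, 0.0250, 0.9500)
p' = p + v·dt = (-2.9480, 1.5640, -0.0320)
new velocity v' = (1.3350, -0.8990, 1.7380)
ω×(Iω) gyroscopic = (0.0560, 0.0968, -0.0165)
(τ − ω×Iω)/I = (-1.1067, 0.0178, -4.5875)
ω + α·dt = (-1.1443, 0.5007, -0.9835)
2q̇ = q⊗(0,ω) = (-0.4110354, -0.6268321, 0.9341293, -0.8158018)
q + ½dt·q⊗(0,ω), renormalized = (0.8530, -0.0662, -0.0720, -0.5127)

p' = (-2.9480, 1.5640, -0.0320)
q' = (0.8530, -0.0662, -0.0720, -0.5127)
v' = (1.3350, -0.8990, 1.7380)
ω' = (-1.1443, 0.5007, -0.9835)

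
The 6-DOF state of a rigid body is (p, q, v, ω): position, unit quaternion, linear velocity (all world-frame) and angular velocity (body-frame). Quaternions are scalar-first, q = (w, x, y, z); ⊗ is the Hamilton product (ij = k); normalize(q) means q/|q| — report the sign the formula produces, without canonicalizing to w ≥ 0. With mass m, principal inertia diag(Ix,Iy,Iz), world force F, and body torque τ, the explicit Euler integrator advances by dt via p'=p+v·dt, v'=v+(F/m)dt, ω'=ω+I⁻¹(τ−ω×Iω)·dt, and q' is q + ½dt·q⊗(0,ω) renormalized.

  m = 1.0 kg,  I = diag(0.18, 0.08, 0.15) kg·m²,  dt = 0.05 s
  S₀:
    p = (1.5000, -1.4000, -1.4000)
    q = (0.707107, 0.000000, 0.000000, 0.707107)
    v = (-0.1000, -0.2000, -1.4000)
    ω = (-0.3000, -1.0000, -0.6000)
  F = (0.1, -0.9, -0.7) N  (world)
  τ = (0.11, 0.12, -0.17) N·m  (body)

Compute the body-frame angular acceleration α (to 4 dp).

gyro term ω×Iω = (0.0420, 0.0054, -0.0300)
angular accel α = (0.3778, 1.4325, -0.9333)

α = (0.3778, 1.4325, -0.9333)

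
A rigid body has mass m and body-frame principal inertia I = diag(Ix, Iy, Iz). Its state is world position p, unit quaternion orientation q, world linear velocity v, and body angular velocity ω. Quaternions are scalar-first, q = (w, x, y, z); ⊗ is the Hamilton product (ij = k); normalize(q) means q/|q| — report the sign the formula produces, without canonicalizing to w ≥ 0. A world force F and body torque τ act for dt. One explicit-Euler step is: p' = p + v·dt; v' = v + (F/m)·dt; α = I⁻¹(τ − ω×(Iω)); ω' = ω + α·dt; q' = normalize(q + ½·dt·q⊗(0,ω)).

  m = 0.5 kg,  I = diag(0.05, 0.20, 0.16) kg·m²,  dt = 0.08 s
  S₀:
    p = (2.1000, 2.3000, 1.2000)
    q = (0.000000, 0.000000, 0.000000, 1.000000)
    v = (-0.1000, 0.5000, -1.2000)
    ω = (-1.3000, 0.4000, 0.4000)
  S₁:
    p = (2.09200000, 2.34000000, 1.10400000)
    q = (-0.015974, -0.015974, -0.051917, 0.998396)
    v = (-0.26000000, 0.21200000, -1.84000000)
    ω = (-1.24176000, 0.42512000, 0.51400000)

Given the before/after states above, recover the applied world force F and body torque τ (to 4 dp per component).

F = (-1.0000, -1.8000, -4.0000)
τ = (0.0300, 0.1200, 0.1500)

Δv = v₁−v₀ = (-0.16000000, -0.28800000, -0.64000000)
m·(v₁−v₀)/dt = (-1.0000, -1.8000, -4.0000)
rate change Δω = (0.05824000, 0.02512000, 0.11400000)
precession coupling = (-0.0064, 0.0572, -0.0780)
applied torque τ = (0.0300, 0.1200, 0.1500)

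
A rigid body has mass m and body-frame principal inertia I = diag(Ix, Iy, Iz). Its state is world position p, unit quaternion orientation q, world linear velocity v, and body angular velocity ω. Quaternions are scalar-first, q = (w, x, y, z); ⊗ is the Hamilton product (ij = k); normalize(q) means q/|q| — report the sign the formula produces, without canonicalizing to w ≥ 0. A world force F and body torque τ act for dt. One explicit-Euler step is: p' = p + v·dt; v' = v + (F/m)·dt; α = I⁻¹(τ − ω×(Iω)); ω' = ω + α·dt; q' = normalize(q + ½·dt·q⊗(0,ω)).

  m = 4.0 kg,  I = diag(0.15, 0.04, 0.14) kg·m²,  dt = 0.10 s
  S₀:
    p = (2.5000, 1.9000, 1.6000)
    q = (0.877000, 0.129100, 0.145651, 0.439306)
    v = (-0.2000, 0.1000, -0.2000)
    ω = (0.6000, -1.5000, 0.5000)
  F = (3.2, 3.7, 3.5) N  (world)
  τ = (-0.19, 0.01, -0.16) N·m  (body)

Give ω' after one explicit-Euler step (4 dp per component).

gyro term ω×Iω = (-0.0750, 0.0030, 0.0990)
α = I⁻¹(τ − ω×Iω) = (-0.7667, 0.1750, -1.8500)
new body rate ω' = (0.5233, -1.4825, 0.3150)

ω' = (0.5233, -1.4825, 0.3150)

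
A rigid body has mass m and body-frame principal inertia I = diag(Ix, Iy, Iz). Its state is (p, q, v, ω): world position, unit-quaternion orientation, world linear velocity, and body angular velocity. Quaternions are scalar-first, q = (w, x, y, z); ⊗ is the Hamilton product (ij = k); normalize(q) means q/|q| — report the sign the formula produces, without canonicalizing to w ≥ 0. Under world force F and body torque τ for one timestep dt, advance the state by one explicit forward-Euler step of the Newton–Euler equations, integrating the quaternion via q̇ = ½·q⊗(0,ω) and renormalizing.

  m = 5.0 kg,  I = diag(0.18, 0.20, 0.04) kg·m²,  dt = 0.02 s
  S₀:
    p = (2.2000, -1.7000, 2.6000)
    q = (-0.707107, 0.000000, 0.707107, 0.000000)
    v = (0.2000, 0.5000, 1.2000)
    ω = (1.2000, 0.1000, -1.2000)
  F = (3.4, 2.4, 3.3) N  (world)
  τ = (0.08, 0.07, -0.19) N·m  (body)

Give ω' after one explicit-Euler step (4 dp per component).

ω' = (1.2068, 0.1272, -1.2962)

ω×(Iω) gyroscopic = (0.0192, -0.2016, 0.0024)
α = I⁻¹(τ − ω×Iω) = (0.3378, 1.3580, -4.8100)
ω + α·dt = (1.2068, 0.1272, -1.2962)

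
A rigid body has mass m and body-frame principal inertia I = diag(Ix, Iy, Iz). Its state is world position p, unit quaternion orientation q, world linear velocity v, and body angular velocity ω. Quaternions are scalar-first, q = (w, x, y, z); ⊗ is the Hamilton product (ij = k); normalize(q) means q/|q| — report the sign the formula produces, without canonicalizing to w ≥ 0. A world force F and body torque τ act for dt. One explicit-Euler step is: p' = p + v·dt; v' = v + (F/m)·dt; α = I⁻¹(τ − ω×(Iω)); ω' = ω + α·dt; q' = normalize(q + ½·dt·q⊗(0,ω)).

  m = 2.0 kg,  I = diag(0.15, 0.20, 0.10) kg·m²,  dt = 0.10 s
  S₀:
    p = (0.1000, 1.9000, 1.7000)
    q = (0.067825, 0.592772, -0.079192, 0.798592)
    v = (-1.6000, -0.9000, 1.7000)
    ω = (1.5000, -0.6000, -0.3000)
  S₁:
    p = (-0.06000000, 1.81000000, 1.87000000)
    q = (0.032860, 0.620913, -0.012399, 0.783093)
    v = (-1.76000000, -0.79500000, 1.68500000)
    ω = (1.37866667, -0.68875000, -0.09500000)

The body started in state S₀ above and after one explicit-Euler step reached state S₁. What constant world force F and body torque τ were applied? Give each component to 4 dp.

F = (-3.2000, 2.1000, -0.3000)
τ = (-0.2000, -0.2000, 0.1600)

Δv = v₁−v₀ = (-0.16000000, 0.10500000, -0.01500000)
m·(v₁−v₀)/dt = (-3.2000, 2.1000, -0.3000)
ω₁ − ω₀ = (-0.12133333, -0.08875000, 0.20500000)
gyro term ω₀×Iω₀ = (-0.0180, -0.0225, -0.0450)
τ = I·(Δω/dt) + ω₀×(Iω₀) = (-0.2000, -0.2000, 0.1600)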